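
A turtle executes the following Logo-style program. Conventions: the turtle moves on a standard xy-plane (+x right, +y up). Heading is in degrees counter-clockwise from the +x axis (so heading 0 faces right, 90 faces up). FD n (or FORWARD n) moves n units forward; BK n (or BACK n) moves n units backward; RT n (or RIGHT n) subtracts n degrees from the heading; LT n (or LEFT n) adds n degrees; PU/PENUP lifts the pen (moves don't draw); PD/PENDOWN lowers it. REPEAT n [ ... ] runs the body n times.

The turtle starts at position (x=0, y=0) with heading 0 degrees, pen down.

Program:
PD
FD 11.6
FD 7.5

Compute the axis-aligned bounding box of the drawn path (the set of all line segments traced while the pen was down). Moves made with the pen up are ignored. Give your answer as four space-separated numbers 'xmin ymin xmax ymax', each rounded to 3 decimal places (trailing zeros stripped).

Executing turtle program step by step:
Start: pos=(0,0), heading=0, pen down
PD: pen down
FD 11.6: (0,0) -> (11.6,0) [heading=0, draw]
FD 7.5: (11.6,0) -> (19.1,0) [heading=0, draw]
Final: pos=(19.1,0), heading=0, 2 segment(s) drawn

Segment endpoints: x in {0, 11.6, 19.1}, y in {0}
xmin=0, ymin=0, xmax=19.1, ymax=0

Answer: 0 0 19.1 0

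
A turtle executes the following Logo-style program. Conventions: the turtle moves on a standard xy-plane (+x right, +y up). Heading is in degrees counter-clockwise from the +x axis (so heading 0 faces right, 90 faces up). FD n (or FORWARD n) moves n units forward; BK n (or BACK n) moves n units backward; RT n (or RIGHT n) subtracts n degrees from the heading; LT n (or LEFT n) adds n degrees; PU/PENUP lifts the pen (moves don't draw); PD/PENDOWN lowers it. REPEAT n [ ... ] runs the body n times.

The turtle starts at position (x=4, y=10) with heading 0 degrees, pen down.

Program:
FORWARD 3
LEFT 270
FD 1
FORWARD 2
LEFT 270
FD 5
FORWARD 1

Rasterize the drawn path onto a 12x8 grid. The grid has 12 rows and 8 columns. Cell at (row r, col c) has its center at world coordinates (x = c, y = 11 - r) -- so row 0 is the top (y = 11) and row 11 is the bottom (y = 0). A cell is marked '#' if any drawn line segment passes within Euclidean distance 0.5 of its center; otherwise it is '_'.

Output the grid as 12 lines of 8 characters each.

Segment 0: (4,10) -> (7,10)
Segment 1: (7,10) -> (7,9)
Segment 2: (7,9) -> (7,7)
Segment 3: (7,7) -> (2,7)
Segment 4: (2,7) -> (1,7)

Answer: ________
____####
_______#
_______#
_#######
________
________
________
________
________
________
________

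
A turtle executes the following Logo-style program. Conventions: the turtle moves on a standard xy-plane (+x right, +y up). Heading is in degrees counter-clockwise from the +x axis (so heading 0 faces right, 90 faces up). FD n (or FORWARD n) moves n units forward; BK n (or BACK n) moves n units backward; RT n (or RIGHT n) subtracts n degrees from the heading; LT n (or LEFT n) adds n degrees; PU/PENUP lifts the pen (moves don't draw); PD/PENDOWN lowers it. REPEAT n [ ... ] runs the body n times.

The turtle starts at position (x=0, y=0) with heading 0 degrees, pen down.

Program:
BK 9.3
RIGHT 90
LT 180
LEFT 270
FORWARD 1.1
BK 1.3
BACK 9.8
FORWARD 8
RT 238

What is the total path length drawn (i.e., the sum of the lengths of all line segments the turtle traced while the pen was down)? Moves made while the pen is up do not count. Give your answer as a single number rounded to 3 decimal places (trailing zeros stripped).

Executing turtle program step by step:
Start: pos=(0,0), heading=0, pen down
BK 9.3: (0,0) -> (-9.3,0) [heading=0, draw]
RT 90: heading 0 -> 270
LT 180: heading 270 -> 90
LT 270: heading 90 -> 0
FD 1.1: (-9.3,0) -> (-8.2,0) [heading=0, draw]
BK 1.3: (-8.2,0) -> (-9.5,0) [heading=0, draw]
BK 9.8: (-9.5,0) -> (-19.3,0) [heading=0, draw]
FD 8: (-19.3,0) -> (-11.3,0) [heading=0, draw]
RT 238: heading 0 -> 122
Final: pos=(-11.3,0), heading=122, 5 segment(s) drawn

Segment lengths:
  seg 1: (0,0) -> (-9.3,0), length = 9.3
  seg 2: (-9.3,0) -> (-8.2,0), length = 1.1
  seg 3: (-8.2,0) -> (-9.5,0), length = 1.3
  seg 4: (-9.5,0) -> (-19.3,0), length = 9.8
  seg 5: (-19.3,0) -> (-11.3,0), length = 8
Total = 29.5

Answer: 29.5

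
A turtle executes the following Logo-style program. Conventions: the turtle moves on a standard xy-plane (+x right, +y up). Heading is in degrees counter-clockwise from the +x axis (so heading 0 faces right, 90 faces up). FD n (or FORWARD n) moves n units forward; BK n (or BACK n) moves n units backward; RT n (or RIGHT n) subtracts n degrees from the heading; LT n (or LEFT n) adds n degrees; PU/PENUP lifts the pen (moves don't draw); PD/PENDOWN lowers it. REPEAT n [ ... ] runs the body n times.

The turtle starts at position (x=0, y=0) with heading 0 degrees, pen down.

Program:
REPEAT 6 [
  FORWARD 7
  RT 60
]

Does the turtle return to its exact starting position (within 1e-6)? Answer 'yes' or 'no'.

Executing turtle program step by step:
Start: pos=(0,0), heading=0, pen down
REPEAT 6 [
  -- iteration 1/6 --
  FD 7: (0,0) -> (7,0) [heading=0, draw]
  RT 60: heading 0 -> 300
  -- iteration 2/6 --
  FD 7: (7,0) -> (10.5,-6.062) [heading=300, draw]
  RT 60: heading 300 -> 240
  -- iteration 3/6 --
  FD 7: (10.5,-6.062) -> (7,-12.124) [heading=240, draw]
  RT 60: heading 240 -> 180
  -- iteration 4/6 --
  FD 7: (7,-12.124) -> (0,-12.124) [heading=180, draw]
  RT 60: heading 180 -> 120
  -- iteration 5/6 --
  FD 7: (0,-12.124) -> (-3.5,-6.062) [heading=120, draw]
  RT 60: heading 120 -> 60
  -- iteration 6/6 --
  FD 7: (-3.5,-6.062) -> (0,0) [heading=60, draw]
  RT 60: heading 60 -> 0
]
Final: pos=(0,0), heading=0, 6 segment(s) drawn

Start position: (0, 0)
Final position: (0, 0)
Distance = 0; < 1e-6 -> CLOSED

Answer: yes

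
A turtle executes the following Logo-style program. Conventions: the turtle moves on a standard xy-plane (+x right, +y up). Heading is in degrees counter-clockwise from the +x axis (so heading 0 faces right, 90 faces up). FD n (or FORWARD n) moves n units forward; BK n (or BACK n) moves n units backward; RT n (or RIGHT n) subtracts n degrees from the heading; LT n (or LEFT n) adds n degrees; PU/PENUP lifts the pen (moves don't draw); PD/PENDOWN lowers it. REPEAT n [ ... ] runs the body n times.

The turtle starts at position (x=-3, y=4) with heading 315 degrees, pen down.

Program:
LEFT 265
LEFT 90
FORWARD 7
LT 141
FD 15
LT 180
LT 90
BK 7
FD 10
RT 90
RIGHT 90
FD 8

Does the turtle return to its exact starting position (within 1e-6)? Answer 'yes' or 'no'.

Answer: no

Derivation:
Executing turtle program step by step:
Start: pos=(-3,4), heading=315, pen down
LT 265: heading 315 -> 220
LT 90: heading 220 -> 310
FD 7: (-3,4) -> (1.5,-1.362) [heading=310, draw]
LT 141: heading 310 -> 91
FD 15: (1.5,-1.362) -> (1.238,13.635) [heading=91, draw]
LT 180: heading 91 -> 271
LT 90: heading 271 -> 1
BK 7: (1.238,13.635) -> (-5.761,13.513) [heading=1, draw]
FD 10: (-5.761,13.513) -> (4.237,13.688) [heading=1, draw]
RT 90: heading 1 -> 271
RT 90: heading 271 -> 181
FD 8: (4.237,13.688) -> (-3.762,13.548) [heading=181, draw]
Final: pos=(-3.762,13.548), heading=181, 5 segment(s) drawn

Start position: (-3, 4)
Final position: (-3.762, 13.548)
Distance = 9.578; >= 1e-6 -> NOT closed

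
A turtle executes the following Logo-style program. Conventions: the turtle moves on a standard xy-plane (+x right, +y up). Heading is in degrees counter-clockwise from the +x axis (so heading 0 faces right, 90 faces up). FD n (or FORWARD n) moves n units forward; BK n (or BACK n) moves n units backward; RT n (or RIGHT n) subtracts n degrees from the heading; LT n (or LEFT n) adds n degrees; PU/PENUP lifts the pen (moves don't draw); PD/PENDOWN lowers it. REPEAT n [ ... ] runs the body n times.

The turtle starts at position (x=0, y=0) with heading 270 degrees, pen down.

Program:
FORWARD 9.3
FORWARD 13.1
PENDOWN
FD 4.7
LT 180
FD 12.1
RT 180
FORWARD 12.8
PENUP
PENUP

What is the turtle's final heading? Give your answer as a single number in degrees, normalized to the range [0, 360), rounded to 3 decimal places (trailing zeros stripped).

Executing turtle program step by step:
Start: pos=(0,0), heading=270, pen down
FD 9.3: (0,0) -> (0,-9.3) [heading=270, draw]
FD 13.1: (0,-9.3) -> (0,-22.4) [heading=270, draw]
PD: pen down
FD 4.7: (0,-22.4) -> (0,-27.1) [heading=270, draw]
LT 180: heading 270 -> 90
FD 12.1: (0,-27.1) -> (0,-15) [heading=90, draw]
RT 180: heading 90 -> 270
FD 12.8: (0,-15) -> (0,-27.8) [heading=270, draw]
PU: pen up
PU: pen up
Final: pos=(0,-27.8), heading=270, 5 segment(s) drawn

Answer: 270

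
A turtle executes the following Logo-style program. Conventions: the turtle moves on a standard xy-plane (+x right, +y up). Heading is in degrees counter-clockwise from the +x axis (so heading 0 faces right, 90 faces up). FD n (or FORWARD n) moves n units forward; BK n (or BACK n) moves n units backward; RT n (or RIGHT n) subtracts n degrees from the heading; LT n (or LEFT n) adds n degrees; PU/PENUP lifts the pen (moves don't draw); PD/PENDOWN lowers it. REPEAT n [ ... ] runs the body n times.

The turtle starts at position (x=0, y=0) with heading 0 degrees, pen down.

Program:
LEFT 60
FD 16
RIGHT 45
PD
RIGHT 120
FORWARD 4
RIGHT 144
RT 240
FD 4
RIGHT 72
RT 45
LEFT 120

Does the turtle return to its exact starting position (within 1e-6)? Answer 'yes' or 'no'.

Answer: no

Derivation:
Executing turtle program step by step:
Start: pos=(0,0), heading=0, pen down
LT 60: heading 0 -> 60
FD 16: (0,0) -> (8,13.856) [heading=60, draw]
RT 45: heading 60 -> 15
PD: pen down
RT 120: heading 15 -> 255
FD 4: (8,13.856) -> (6.965,9.993) [heading=255, draw]
RT 144: heading 255 -> 111
RT 240: heading 111 -> 231
FD 4: (6.965,9.993) -> (4.447,6.884) [heading=231, draw]
RT 72: heading 231 -> 159
RT 45: heading 159 -> 114
LT 120: heading 114 -> 234
Final: pos=(4.447,6.884), heading=234, 3 segment(s) drawn

Start position: (0, 0)
Final position: (4.447, 6.884)
Distance = 8.196; >= 1e-6 -> NOT closed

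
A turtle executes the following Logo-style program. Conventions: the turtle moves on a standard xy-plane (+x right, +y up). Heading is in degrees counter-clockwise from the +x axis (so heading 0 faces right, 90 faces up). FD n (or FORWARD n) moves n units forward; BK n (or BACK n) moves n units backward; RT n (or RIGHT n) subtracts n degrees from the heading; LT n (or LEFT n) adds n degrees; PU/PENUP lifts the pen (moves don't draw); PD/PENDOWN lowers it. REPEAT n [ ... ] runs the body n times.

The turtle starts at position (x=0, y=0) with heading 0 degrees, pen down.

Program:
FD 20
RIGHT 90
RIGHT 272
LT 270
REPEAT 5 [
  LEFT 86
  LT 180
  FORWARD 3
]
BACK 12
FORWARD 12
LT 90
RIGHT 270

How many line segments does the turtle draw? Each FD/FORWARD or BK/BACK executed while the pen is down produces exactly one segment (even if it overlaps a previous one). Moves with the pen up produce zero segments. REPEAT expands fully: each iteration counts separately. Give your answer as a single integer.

Answer: 8

Derivation:
Executing turtle program step by step:
Start: pos=(0,0), heading=0, pen down
FD 20: (0,0) -> (20,0) [heading=0, draw]
RT 90: heading 0 -> 270
RT 272: heading 270 -> 358
LT 270: heading 358 -> 268
REPEAT 5 [
  -- iteration 1/5 --
  LT 86: heading 268 -> 354
  LT 180: heading 354 -> 174
  FD 3: (20,0) -> (17.016,0.314) [heading=174, draw]
  -- iteration 2/5 --
  LT 86: heading 174 -> 260
  LT 180: heading 260 -> 80
  FD 3: (17.016,0.314) -> (17.537,3.268) [heading=80, draw]
  -- iteration 3/5 --
  LT 86: heading 80 -> 166
  LT 180: heading 166 -> 346
  FD 3: (17.537,3.268) -> (20.448,2.542) [heading=346, draw]
  -- iteration 4/5 --
  LT 86: heading 346 -> 72
  LT 180: heading 72 -> 252
  FD 3: (20.448,2.542) -> (19.521,-0.311) [heading=252, draw]
  -- iteration 5/5 --
  LT 86: heading 252 -> 338
  LT 180: heading 338 -> 158
  FD 3: (19.521,-0.311) -> (16.74,0.813) [heading=158, draw]
]
BK 12: (16.74,0.813) -> (27.866,-3.682) [heading=158, draw]
FD 12: (27.866,-3.682) -> (16.74,0.813) [heading=158, draw]
LT 90: heading 158 -> 248
RT 270: heading 248 -> 338
Final: pos=(16.74,0.813), heading=338, 8 segment(s) drawn
Segments drawn: 8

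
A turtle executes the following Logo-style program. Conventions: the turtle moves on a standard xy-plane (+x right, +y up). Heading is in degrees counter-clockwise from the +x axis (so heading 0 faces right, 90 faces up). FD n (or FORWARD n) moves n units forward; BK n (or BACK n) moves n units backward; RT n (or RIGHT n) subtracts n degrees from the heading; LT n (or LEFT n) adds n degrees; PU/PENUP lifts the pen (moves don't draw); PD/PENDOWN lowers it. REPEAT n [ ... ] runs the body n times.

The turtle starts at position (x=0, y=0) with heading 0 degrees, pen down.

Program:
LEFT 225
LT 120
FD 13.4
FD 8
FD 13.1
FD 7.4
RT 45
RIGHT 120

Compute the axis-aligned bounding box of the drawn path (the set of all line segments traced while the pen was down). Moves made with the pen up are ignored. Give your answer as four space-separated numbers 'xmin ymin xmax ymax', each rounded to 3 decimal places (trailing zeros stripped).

Executing turtle program step by step:
Start: pos=(0,0), heading=0, pen down
LT 225: heading 0 -> 225
LT 120: heading 225 -> 345
FD 13.4: (0,0) -> (12.943,-3.468) [heading=345, draw]
FD 8: (12.943,-3.468) -> (20.671,-5.539) [heading=345, draw]
FD 13.1: (20.671,-5.539) -> (33.324,-8.929) [heading=345, draw]
FD 7.4: (33.324,-8.929) -> (40.472,-10.845) [heading=345, draw]
RT 45: heading 345 -> 300
RT 120: heading 300 -> 180
Final: pos=(40.472,-10.845), heading=180, 4 segment(s) drawn

Segment endpoints: x in {0, 12.943, 20.671, 33.324, 40.472}, y in {-10.845, -8.929, -5.539, -3.468, 0}
xmin=0, ymin=-10.845, xmax=40.472, ymax=0

Answer: 0 -10.845 40.472 0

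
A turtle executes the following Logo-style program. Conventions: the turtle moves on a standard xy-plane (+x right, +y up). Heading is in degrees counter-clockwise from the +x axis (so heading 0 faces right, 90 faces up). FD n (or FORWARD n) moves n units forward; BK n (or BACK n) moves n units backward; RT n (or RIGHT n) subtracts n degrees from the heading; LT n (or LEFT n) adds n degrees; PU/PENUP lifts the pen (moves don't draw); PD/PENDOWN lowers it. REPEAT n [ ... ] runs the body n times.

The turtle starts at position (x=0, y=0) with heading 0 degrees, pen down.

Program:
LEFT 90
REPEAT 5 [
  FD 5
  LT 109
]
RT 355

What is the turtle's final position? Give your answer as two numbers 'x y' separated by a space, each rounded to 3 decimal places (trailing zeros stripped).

Executing turtle program step by step:
Start: pos=(0,0), heading=0, pen down
LT 90: heading 0 -> 90
REPEAT 5 [
  -- iteration 1/5 --
  FD 5: (0,0) -> (0,5) [heading=90, draw]
  LT 109: heading 90 -> 199
  -- iteration 2/5 --
  FD 5: (0,5) -> (-4.728,3.372) [heading=199, draw]
  LT 109: heading 199 -> 308
  -- iteration 3/5 --
  FD 5: (-4.728,3.372) -> (-1.649,-0.568) [heading=308, draw]
  LT 109: heading 308 -> 57
  -- iteration 4/5 --
  FD 5: (-1.649,-0.568) -> (1.074,3.625) [heading=57, draw]
  LT 109: heading 57 -> 166
  -- iteration 5/5 --
  FD 5: (1.074,3.625) -> (-3.778,4.835) [heading=166, draw]
  LT 109: heading 166 -> 275
]
RT 355: heading 275 -> 280
Final: pos=(-3.778,4.835), heading=280, 5 segment(s) drawn

Answer: -3.778 4.835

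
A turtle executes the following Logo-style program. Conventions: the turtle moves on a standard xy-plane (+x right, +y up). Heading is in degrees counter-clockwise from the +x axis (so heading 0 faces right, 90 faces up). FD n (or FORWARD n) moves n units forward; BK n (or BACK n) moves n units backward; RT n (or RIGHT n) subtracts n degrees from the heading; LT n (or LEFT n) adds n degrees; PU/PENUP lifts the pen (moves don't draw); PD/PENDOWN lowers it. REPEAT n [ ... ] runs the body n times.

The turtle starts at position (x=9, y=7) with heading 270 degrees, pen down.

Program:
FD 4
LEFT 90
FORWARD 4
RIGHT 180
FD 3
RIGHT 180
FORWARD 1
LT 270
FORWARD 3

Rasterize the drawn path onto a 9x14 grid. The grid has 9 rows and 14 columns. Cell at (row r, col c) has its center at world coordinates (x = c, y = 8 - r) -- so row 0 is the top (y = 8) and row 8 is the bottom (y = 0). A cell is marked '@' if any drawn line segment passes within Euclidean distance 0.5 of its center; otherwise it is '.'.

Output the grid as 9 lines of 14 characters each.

Segment 0: (9,7) -> (9,3)
Segment 1: (9,3) -> (13,3)
Segment 2: (13,3) -> (10,3)
Segment 3: (10,3) -> (11,3)
Segment 4: (11,3) -> (11,-0)

Answer: ..............
.........@....
.........@....
.........@....
.........@....
.........@@@@@
...........@..
...........@..
...........@..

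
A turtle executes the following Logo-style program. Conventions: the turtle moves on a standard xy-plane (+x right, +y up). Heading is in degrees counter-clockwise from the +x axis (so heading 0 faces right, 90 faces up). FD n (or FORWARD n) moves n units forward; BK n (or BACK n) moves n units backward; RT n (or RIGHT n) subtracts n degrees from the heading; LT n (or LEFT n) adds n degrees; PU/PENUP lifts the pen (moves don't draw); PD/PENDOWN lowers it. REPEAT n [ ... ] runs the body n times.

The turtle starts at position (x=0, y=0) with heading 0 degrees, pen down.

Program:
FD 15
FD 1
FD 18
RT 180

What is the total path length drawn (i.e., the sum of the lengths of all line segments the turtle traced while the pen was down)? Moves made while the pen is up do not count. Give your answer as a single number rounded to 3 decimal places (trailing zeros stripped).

Executing turtle program step by step:
Start: pos=(0,0), heading=0, pen down
FD 15: (0,0) -> (15,0) [heading=0, draw]
FD 1: (15,0) -> (16,0) [heading=0, draw]
FD 18: (16,0) -> (34,0) [heading=0, draw]
RT 180: heading 0 -> 180
Final: pos=(34,0), heading=180, 3 segment(s) drawn

Segment lengths:
  seg 1: (0,0) -> (15,0), length = 15
  seg 2: (15,0) -> (16,0), length = 1
  seg 3: (16,0) -> (34,0), length = 18
Total = 34

Answer: 34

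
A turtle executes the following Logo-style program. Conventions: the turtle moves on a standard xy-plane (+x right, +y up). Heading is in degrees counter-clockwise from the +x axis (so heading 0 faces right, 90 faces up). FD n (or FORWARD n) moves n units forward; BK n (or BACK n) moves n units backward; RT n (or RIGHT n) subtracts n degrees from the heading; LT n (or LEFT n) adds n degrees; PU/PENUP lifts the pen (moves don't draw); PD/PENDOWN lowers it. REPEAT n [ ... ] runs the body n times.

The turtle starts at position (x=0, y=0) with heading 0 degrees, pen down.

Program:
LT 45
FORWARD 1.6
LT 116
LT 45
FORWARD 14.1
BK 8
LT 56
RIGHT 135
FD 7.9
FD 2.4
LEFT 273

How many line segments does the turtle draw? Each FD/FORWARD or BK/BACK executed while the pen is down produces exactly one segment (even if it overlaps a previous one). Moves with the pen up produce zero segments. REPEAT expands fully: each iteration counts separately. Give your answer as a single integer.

Executing turtle program step by step:
Start: pos=(0,0), heading=0, pen down
LT 45: heading 0 -> 45
FD 1.6: (0,0) -> (1.131,1.131) [heading=45, draw]
LT 116: heading 45 -> 161
LT 45: heading 161 -> 206
FD 14.1: (1.131,1.131) -> (-11.542,-5.05) [heading=206, draw]
BK 8: (-11.542,-5.05) -> (-4.351,-1.543) [heading=206, draw]
LT 56: heading 206 -> 262
RT 135: heading 262 -> 127
FD 7.9: (-4.351,-1.543) -> (-9.106,4.767) [heading=127, draw]
FD 2.4: (-9.106,4.767) -> (-10.55,6.683) [heading=127, draw]
LT 273: heading 127 -> 40
Final: pos=(-10.55,6.683), heading=40, 5 segment(s) drawn
Segments drawn: 5

Answer: 5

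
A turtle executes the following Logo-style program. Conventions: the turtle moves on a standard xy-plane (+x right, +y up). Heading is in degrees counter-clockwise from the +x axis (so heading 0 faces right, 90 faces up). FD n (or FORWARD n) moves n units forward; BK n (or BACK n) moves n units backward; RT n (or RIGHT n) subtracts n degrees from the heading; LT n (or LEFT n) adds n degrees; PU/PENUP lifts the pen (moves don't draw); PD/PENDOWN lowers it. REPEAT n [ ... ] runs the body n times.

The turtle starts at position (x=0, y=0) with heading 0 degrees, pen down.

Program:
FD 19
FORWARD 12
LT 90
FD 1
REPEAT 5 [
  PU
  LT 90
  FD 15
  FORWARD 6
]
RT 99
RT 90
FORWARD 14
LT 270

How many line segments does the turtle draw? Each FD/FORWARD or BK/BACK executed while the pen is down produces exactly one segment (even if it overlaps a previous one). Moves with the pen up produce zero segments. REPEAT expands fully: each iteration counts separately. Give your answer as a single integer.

Executing turtle program step by step:
Start: pos=(0,0), heading=0, pen down
FD 19: (0,0) -> (19,0) [heading=0, draw]
FD 12: (19,0) -> (31,0) [heading=0, draw]
LT 90: heading 0 -> 90
FD 1: (31,0) -> (31,1) [heading=90, draw]
REPEAT 5 [
  -- iteration 1/5 --
  PU: pen up
  LT 90: heading 90 -> 180
  FD 15: (31,1) -> (16,1) [heading=180, move]
  FD 6: (16,1) -> (10,1) [heading=180, move]
  -- iteration 2/5 --
  PU: pen up
  LT 90: heading 180 -> 270
  FD 15: (10,1) -> (10,-14) [heading=270, move]
  FD 6: (10,-14) -> (10,-20) [heading=270, move]
  -- iteration 3/5 --
  PU: pen up
  LT 90: heading 270 -> 0
  FD 15: (10,-20) -> (25,-20) [heading=0, move]
  FD 6: (25,-20) -> (31,-20) [heading=0, move]
  -- iteration 4/5 --
  PU: pen up
  LT 90: heading 0 -> 90
  FD 15: (31,-20) -> (31,-5) [heading=90, move]
  FD 6: (31,-5) -> (31,1) [heading=90, move]
  -- iteration 5/5 --
  PU: pen up
  LT 90: heading 90 -> 180
  FD 15: (31,1) -> (16,1) [heading=180, move]
  FD 6: (16,1) -> (10,1) [heading=180, move]
]
RT 99: heading 180 -> 81
RT 90: heading 81 -> 351
FD 14: (10,1) -> (23.828,-1.19) [heading=351, move]
LT 270: heading 351 -> 261
Final: pos=(23.828,-1.19), heading=261, 3 segment(s) drawn
Segments drawn: 3

Answer: 3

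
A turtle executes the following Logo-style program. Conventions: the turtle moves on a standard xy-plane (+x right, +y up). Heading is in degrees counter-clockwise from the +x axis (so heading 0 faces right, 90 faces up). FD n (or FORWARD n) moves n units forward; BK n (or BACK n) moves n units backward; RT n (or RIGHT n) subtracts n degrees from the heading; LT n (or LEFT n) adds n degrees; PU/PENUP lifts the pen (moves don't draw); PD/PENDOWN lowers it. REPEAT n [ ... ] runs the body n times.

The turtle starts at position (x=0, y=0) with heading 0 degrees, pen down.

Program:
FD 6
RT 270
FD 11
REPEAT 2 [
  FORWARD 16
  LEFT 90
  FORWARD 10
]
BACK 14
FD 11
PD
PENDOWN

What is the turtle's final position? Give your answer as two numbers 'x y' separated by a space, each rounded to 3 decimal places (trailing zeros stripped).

Answer: -20 20

Derivation:
Executing turtle program step by step:
Start: pos=(0,0), heading=0, pen down
FD 6: (0,0) -> (6,0) [heading=0, draw]
RT 270: heading 0 -> 90
FD 11: (6,0) -> (6,11) [heading=90, draw]
REPEAT 2 [
  -- iteration 1/2 --
  FD 16: (6,11) -> (6,27) [heading=90, draw]
  LT 90: heading 90 -> 180
  FD 10: (6,27) -> (-4,27) [heading=180, draw]
  -- iteration 2/2 --
  FD 16: (-4,27) -> (-20,27) [heading=180, draw]
  LT 90: heading 180 -> 270
  FD 10: (-20,27) -> (-20,17) [heading=270, draw]
]
BK 14: (-20,17) -> (-20,31) [heading=270, draw]
FD 11: (-20,31) -> (-20,20) [heading=270, draw]
PD: pen down
PD: pen down
Final: pos=(-20,20), heading=270, 8 segment(s) drawn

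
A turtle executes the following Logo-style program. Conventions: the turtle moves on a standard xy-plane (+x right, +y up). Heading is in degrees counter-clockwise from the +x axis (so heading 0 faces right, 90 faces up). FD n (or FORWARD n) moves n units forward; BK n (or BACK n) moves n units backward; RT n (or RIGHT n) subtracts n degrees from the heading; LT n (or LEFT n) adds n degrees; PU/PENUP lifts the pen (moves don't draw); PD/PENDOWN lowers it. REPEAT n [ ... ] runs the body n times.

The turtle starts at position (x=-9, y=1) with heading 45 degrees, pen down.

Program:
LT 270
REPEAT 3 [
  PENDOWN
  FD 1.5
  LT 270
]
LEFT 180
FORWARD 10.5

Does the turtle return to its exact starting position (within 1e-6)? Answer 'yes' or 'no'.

Answer: no

Derivation:
Executing turtle program step by step:
Start: pos=(-9,1), heading=45, pen down
LT 270: heading 45 -> 315
REPEAT 3 [
  -- iteration 1/3 --
  PD: pen down
  FD 1.5: (-9,1) -> (-7.939,-0.061) [heading=315, draw]
  LT 270: heading 315 -> 225
  -- iteration 2/3 --
  PD: pen down
  FD 1.5: (-7.939,-0.061) -> (-9,-1.121) [heading=225, draw]
  LT 270: heading 225 -> 135
  -- iteration 3/3 --
  PD: pen down
  FD 1.5: (-9,-1.121) -> (-10.061,-0.061) [heading=135, draw]
  LT 270: heading 135 -> 45
]
LT 180: heading 45 -> 225
FD 10.5: (-10.061,-0.061) -> (-17.485,-7.485) [heading=225, draw]
Final: pos=(-17.485,-7.485), heading=225, 4 segment(s) drawn

Start position: (-9, 1)
Final position: (-17.485, -7.485)
Distance = 12; >= 1e-6 -> NOT closed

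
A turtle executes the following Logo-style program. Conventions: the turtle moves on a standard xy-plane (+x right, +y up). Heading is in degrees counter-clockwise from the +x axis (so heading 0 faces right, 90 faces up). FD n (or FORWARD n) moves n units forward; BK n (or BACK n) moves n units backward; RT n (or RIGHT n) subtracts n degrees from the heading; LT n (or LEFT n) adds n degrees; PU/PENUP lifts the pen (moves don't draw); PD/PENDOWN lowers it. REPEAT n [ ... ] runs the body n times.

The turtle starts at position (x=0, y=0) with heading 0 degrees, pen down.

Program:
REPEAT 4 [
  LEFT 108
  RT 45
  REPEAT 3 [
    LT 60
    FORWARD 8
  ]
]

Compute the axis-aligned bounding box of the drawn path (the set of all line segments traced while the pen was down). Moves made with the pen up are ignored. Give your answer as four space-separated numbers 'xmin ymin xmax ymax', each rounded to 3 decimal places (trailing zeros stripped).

Executing turtle program step by step:
Start: pos=(0,0), heading=0, pen down
REPEAT 4 [
  -- iteration 1/4 --
  LT 108: heading 0 -> 108
  RT 45: heading 108 -> 63
  REPEAT 3 [
    -- iteration 1/3 --
    LT 60: heading 63 -> 123
    FD 8: (0,0) -> (-4.357,6.709) [heading=123, draw]
    -- iteration 2/3 --
    LT 60: heading 123 -> 183
    FD 8: (-4.357,6.709) -> (-12.346,6.291) [heading=183, draw]
    -- iteration 3/3 --
    LT 60: heading 183 -> 243
    FD 8: (-12.346,6.291) -> (-15.978,-0.837) [heading=243, draw]
  ]
  -- iteration 2/4 --
  LT 108: heading 243 -> 351
  RT 45: heading 351 -> 306
  REPEAT 3 [
    -- iteration 1/3 --
    LT 60: heading 306 -> 6
    FD 8: (-15.978,-0.837) -> (-8.022,-0.001) [heading=6, draw]
    -- iteration 2/3 --
    LT 60: heading 6 -> 66
    FD 8: (-8.022,-0.001) -> (-4.768,7.307) [heading=66, draw]
    -- iteration 3/3 --
    LT 60: heading 66 -> 126
    FD 8: (-4.768,7.307) -> (-9.47,13.779) [heading=126, draw]
  ]
  -- iteration 3/4 --
  LT 108: heading 126 -> 234
  RT 45: heading 234 -> 189
  REPEAT 3 [
    -- iteration 1/3 --
    LT 60: heading 189 -> 249
    FD 8: (-9.47,13.779) -> (-12.337,6.311) [heading=249, draw]
    -- iteration 2/3 --
    LT 60: heading 249 -> 309
    FD 8: (-12.337,6.311) -> (-7.303,0.094) [heading=309, draw]
    -- iteration 3/3 --
    LT 60: heading 309 -> 9
    FD 8: (-7.303,0.094) -> (0.599,1.345) [heading=9, draw]
  ]
  -- iteration 4/4 --
  LT 108: heading 9 -> 117
  RT 45: heading 117 -> 72
  REPEAT 3 [
    -- iteration 1/3 --
    LT 60: heading 72 -> 132
    FD 8: (0.599,1.345) -> (-4.754,7.29) [heading=132, draw]
    -- iteration 2/3 --
    LT 60: heading 132 -> 192
    FD 8: (-4.754,7.29) -> (-12.579,5.627) [heading=192, draw]
    -- iteration 3/3 --
    LT 60: heading 192 -> 252
    FD 8: (-12.579,5.627) -> (-15.052,-1.982) [heading=252, draw]
  ]
]
Final: pos=(-15.052,-1.982), heading=252, 12 segment(s) drawn

Segment endpoints: x in {-15.978, -15.052, -12.579, -12.346, -12.337, -9.47, -8.022, -7.303, -4.768, -4.754, -4.357, 0, 0.599}, y in {-1.982, -0.837, -0.001, 0, 0.094, 1.345, 5.627, 6.291, 6.311, 6.709, 7.29, 7.307, 13.779}
xmin=-15.978, ymin=-1.982, xmax=0.599, ymax=13.779

Answer: -15.978 -1.982 0.599 13.779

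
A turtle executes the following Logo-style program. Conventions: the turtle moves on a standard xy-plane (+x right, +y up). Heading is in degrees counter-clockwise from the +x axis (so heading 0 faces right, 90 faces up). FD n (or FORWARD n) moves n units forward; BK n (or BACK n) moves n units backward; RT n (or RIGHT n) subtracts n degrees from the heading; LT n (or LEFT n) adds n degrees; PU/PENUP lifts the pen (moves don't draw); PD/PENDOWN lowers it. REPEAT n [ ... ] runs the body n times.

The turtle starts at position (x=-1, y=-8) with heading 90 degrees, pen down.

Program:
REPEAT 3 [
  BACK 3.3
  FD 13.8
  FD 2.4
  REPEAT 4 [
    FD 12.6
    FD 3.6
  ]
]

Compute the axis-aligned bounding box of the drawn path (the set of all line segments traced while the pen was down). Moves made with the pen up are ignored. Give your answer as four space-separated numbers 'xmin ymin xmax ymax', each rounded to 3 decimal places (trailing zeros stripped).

Executing turtle program step by step:
Start: pos=(-1,-8), heading=90, pen down
REPEAT 3 [
  -- iteration 1/3 --
  BK 3.3: (-1,-8) -> (-1,-11.3) [heading=90, draw]
  FD 13.8: (-1,-11.3) -> (-1,2.5) [heading=90, draw]
  FD 2.4: (-1,2.5) -> (-1,4.9) [heading=90, draw]
  REPEAT 4 [
    -- iteration 1/4 --
    FD 12.6: (-1,4.9) -> (-1,17.5) [heading=90, draw]
    FD 3.6: (-1,17.5) -> (-1,21.1) [heading=90, draw]
    -- iteration 2/4 --
    FD 12.6: (-1,21.1) -> (-1,33.7) [heading=90, draw]
    FD 3.6: (-1,33.7) -> (-1,37.3) [heading=90, draw]
    -- iteration 3/4 --
    FD 12.6: (-1,37.3) -> (-1,49.9) [heading=90, draw]
    FD 3.6: (-1,49.9) -> (-1,53.5) [heading=90, draw]
    -- iteration 4/4 --
    FD 12.6: (-1,53.5) -> (-1,66.1) [heading=90, draw]
    FD 3.6: (-1,66.1) -> (-1,69.7) [heading=90, draw]
  ]
  -- iteration 2/3 --
  BK 3.3: (-1,69.7) -> (-1,66.4) [heading=90, draw]
  FD 13.8: (-1,66.4) -> (-1,80.2) [heading=90, draw]
  FD 2.4: (-1,80.2) -> (-1,82.6) [heading=90, draw]
  REPEAT 4 [
    -- iteration 1/4 --
    FD 12.6: (-1,82.6) -> (-1,95.2) [heading=90, draw]
    FD 3.6: (-1,95.2) -> (-1,98.8) [heading=90, draw]
    -- iteration 2/4 --
    FD 12.6: (-1,98.8) -> (-1,111.4) [heading=90, draw]
    FD 3.6: (-1,111.4) -> (-1,115) [heading=90, draw]
    -- iteration 3/4 --
    FD 12.6: (-1,115) -> (-1,127.6) [heading=90, draw]
    FD 3.6: (-1,127.6) -> (-1,131.2) [heading=90, draw]
    -- iteration 4/4 --
    FD 12.6: (-1,131.2) -> (-1,143.8) [heading=90, draw]
    FD 3.6: (-1,143.8) -> (-1,147.4) [heading=90, draw]
  ]
  -- iteration 3/3 --
  BK 3.3: (-1,147.4) -> (-1,144.1) [heading=90, draw]
  FD 13.8: (-1,144.1) -> (-1,157.9) [heading=90, draw]
  FD 2.4: (-1,157.9) -> (-1,160.3) [heading=90, draw]
  REPEAT 4 [
    -- iteration 1/4 --
    FD 12.6: (-1,160.3) -> (-1,172.9) [heading=90, draw]
    FD 3.6: (-1,172.9) -> (-1,176.5) [heading=90, draw]
    -- iteration 2/4 --
    FD 12.6: (-1,176.5) -> (-1,189.1) [heading=90, draw]
    FD 3.6: (-1,189.1) -> (-1,192.7) [heading=90, draw]
    -- iteration 3/4 --
    FD 12.6: (-1,192.7) -> (-1,205.3) [heading=90, draw]
    FD 3.6: (-1,205.3) -> (-1,208.9) [heading=90, draw]
    -- iteration 4/4 --
    FD 12.6: (-1,208.9) -> (-1,221.5) [heading=90, draw]
    FD 3.6: (-1,221.5) -> (-1,225.1) [heading=90, draw]
  ]
]
Final: pos=(-1,225.1), heading=90, 33 segment(s) drawn

Segment endpoints: x in {-1, -1, -1, -1, -1, -1, -1, -1, -1, -1, -1, -1, -1, -1, -1, -1, -1, -1, -1, -1, -1, -1, -1, -1, -1, -1, -1, -1, -1, -1, -1, -1}, y in {-11.3, -8, 2.5, 4.9, 17.5, 21.1, 33.7, 37.3, 49.9, 53.5, 66.1, 66.4, 69.7, 80.2, 82.6, 95.2, 98.8, 111.4, 115, 127.6, 131.2, 143.8, 144.1, 147.4, 157.9, 160.3, 172.9, 176.5, 189.1, 192.7, 205.3, 208.9, 221.5, 225.1}
xmin=-1, ymin=-11.3, xmax=-1, ymax=225.1

Answer: -1 -11.3 -1 225.1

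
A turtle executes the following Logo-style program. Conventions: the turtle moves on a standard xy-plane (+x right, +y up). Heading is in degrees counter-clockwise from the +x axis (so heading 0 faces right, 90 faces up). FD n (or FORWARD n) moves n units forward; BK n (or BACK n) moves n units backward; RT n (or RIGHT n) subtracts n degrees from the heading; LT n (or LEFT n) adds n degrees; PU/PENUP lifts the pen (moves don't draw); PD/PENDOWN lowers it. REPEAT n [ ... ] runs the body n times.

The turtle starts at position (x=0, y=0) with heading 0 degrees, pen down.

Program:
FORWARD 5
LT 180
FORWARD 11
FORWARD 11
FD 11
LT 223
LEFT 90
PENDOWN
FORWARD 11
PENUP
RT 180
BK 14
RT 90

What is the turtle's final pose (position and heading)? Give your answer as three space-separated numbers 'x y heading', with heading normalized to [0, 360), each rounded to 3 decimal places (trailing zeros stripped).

Executing turtle program step by step:
Start: pos=(0,0), heading=0, pen down
FD 5: (0,0) -> (5,0) [heading=0, draw]
LT 180: heading 0 -> 180
FD 11: (5,0) -> (-6,0) [heading=180, draw]
FD 11: (-6,0) -> (-17,0) [heading=180, draw]
FD 11: (-17,0) -> (-28,0) [heading=180, draw]
LT 223: heading 180 -> 43
LT 90: heading 43 -> 133
PD: pen down
FD 11: (-28,0) -> (-35.502,8.045) [heading=133, draw]
PU: pen up
RT 180: heading 133 -> 313
BK 14: (-35.502,8.045) -> (-45.05,18.284) [heading=313, move]
RT 90: heading 313 -> 223
Final: pos=(-45.05,18.284), heading=223, 5 segment(s) drawn

Answer: -45.05 18.284 223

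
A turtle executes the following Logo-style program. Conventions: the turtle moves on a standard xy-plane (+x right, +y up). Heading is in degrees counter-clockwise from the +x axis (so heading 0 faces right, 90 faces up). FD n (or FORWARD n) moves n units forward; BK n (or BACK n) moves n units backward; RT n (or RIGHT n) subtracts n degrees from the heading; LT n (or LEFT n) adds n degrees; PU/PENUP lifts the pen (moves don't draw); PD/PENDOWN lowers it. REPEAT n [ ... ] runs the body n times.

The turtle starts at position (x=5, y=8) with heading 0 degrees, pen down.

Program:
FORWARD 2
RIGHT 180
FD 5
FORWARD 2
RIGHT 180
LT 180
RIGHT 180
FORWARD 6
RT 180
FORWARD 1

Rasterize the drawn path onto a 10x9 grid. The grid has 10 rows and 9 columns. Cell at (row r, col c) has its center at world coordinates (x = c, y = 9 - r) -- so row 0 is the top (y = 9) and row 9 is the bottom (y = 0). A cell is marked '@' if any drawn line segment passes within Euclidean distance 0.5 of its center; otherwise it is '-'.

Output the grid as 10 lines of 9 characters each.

Segment 0: (5,8) -> (7,8)
Segment 1: (7,8) -> (2,8)
Segment 2: (2,8) -> (0,8)
Segment 3: (0,8) -> (6,8)
Segment 4: (6,8) -> (5,8)

Answer: ---------
@@@@@@@@-
---------
---------
---------
---------
---------
---------
---------
---------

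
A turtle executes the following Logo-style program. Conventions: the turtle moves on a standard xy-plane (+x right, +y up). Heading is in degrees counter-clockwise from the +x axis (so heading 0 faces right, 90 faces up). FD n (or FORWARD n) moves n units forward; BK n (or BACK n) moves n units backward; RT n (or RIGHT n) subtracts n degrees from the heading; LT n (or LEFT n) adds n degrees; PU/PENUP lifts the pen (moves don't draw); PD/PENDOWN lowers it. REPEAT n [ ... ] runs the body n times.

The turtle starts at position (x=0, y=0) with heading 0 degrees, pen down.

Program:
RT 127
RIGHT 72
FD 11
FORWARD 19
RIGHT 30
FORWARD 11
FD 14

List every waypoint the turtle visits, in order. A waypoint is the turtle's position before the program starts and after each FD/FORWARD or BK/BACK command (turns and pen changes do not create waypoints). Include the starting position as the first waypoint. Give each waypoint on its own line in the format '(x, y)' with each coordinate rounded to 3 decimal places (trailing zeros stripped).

Answer: (0, 0)
(-10.401, 3.581)
(-28.366, 9.767)
(-35.582, 18.069)
(-44.767, 28.635)

Derivation:
Executing turtle program step by step:
Start: pos=(0,0), heading=0, pen down
RT 127: heading 0 -> 233
RT 72: heading 233 -> 161
FD 11: (0,0) -> (-10.401,3.581) [heading=161, draw]
FD 19: (-10.401,3.581) -> (-28.366,9.767) [heading=161, draw]
RT 30: heading 161 -> 131
FD 11: (-28.366,9.767) -> (-35.582,18.069) [heading=131, draw]
FD 14: (-35.582,18.069) -> (-44.767,28.635) [heading=131, draw]
Final: pos=(-44.767,28.635), heading=131, 4 segment(s) drawn
Waypoints (5 total):
(0, 0)
(-10.401, 3.581)
(-28.366, 9.767)
(-35.582, 18.069)
(-44.767, 28.635)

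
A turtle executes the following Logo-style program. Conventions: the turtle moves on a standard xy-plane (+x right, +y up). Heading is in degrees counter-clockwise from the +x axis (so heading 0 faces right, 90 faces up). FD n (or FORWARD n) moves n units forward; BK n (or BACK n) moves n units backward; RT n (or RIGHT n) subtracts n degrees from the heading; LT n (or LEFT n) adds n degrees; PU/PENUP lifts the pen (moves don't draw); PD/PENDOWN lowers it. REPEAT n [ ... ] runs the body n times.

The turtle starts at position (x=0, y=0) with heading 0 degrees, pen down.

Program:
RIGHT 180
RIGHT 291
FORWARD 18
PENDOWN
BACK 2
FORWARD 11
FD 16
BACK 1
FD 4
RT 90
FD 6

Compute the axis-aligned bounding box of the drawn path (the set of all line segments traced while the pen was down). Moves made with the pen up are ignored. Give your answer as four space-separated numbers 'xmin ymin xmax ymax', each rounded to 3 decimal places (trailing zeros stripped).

Answer: -22.086 -42.945 0 0

Derivation:
Executing turtle program step by step:
Start: pos=(0,0), heading=0, pen down
RT 180: heading 0 -> 180
RT 291: heading 180 -> 249
FD 18: (0,0) -> (-6.451,-16.804) [heading=249, draw]
PD: pen down
BK 2: (-6.451,-16.804) -> (-5.734,-14.937) [heading=249, draw]
FD 11: (-5.734,-14.937) -> (-9.676,-25.207) [heading=249, draw]
FD 16: (-9.676,-25.207) -> (-15.41,-40.144) [heading=249, draw]
BK 1: (-15.41,-40.144) -> (-15.051,-39.21) [heading=249, draw]
FD 4: (-15.051,-39.21) -> (-16.485,-42.945) [heading=249, draw]
RT 90: heading 249 -> 159
FD 6: (-16.485,-42.945) -> (-22.086,-40.794) [heading=159, draw]
Final: pos=(-22.086,-40.794), heading=159, 7 segment(s) drawn

Segment endpoints: x in {-22.086, -16.485, -15.41, -15.051, -9.676, -6.451, -5.734, 0}, y in {-42.945, -40.794, -40.144, -39.21, -25.207, -16.804, -14.937, 0}
xmin=-22.086, ymin=-42.945, xmax=0, ymax=0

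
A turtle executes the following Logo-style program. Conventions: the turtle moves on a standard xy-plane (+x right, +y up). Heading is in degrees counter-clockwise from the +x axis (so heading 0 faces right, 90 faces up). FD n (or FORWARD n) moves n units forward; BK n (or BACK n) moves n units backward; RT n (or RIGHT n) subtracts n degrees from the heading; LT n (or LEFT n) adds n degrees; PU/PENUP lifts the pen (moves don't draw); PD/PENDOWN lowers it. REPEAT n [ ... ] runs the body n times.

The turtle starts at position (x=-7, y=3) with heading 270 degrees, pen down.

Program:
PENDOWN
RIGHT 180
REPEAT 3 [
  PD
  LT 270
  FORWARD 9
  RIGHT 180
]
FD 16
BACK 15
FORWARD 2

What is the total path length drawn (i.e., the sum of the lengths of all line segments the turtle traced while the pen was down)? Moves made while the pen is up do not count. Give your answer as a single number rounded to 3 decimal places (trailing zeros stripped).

Answer: 60

Derivation:
Executing turtle program step by step:
Start: pos=(-7,3), heading=270, pen down
PD: pen down
RT 180: heading 270 -> 90
REPEAT 3 [
  -- iteration 1/3 --
  PD: pen down
  LT 270: heading 90 -> 0
  FD 9: (-7,3) -> (2,3) [heading=0, draw]
  RT 180: heading 0 -> 180
  -- iteration 2/3 --
  PD: pen down
  LT 270: heading 180 -> 90
  FD 9: (2,3) -> (2,12) [heading=90, draw]
  RT 180: heading 90 -> 270
  -- iteration 3/3 --
  PD: pen down
  LT 270: heading 270 -> 180
  FD 9: (2,12) -> (-7,12) [heading=180, draw]
  RT 180: heading 180 -> 0
]
FD 16: (-7,12) -> (9,12) [heading=0, draw]
BK 15: (9,12) -> (-6,12) [heading=0, draw]
FD 2: (-6,12) -> (-4,12) [heading=0, draw]
Final: pos=(-4,12), heading=0, 6 segment(s) drawn

Segment lengths:
  seg 1: (-7,3) -> (2,3), length = 9
  seg 2: (2,3) -> (2,12), length = 9
  seg 3: (2,12) -> (-7,12), length = 9
  seg 4: (-7,12) -> (9,12), length = 16
  seg 5: (9,12) -> (-6,12), length = 15
  seg 6: (-6,12) -> (-4,12), length = 2
Total = 60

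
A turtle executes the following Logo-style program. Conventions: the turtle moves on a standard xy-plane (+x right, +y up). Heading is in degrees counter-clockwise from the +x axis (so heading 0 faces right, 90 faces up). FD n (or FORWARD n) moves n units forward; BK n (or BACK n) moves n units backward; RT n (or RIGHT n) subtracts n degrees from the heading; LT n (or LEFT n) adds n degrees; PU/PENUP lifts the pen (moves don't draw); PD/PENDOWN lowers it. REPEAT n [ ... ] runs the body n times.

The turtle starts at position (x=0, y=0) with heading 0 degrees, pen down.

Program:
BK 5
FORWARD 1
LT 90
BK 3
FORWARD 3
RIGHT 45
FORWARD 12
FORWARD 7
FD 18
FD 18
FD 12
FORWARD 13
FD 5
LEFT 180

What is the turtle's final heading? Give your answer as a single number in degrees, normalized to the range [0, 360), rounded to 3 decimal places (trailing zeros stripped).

Answer: 225

Derivation:
Executing turtle program step by step:
Start: pos=(0,0), heading=0, pen down
BK 5: (0,0) -> (-5,0) [heading=0, draw]
FD 1: (-5,0) -> (-4,0) [heading=0, draw]
LT 90: heading 0 -> 90
BK 3: (-4,0) -> (-4,-3) [heading=90, draw]
FD 3: (-4,-3) -> (-4,0) [heading=90, draw]
RT 45: heading 90 -> 45
FD 12: (-4,0) -> (4.485,8.485) [heading=45, draw]
FD 7: (4.485,8.485) -> (9.435,13.435) [heading=45, draw]
FD 18: (9.435,13.435) -> (22.163,26.163) [heading=45, draw]
FD 18: (22.163,26.163) -> (34.891,38.891) [heading=45, draw]
FD 12: (34.891,38.891) -> (43.376,47.376) [heading=45, draw]
FD 13: (43.376,47.376) -> (52.569,56.569) [heading=45, draw]
FD 5: (52.569,56.569) -> (56.104,60.104) [heading=45, draw]
LT 180: heading 45 -> 225
Final: pos=(56.104,60.104), heading=225, 11 segment(s) drawn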